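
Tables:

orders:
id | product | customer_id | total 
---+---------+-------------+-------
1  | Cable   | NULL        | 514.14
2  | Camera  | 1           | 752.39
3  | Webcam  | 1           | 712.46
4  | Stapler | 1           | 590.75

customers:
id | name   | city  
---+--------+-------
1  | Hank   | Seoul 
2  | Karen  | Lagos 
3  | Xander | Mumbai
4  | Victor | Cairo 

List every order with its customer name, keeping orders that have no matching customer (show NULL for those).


LEFT JOIN keeps every row from orders (the left table); where customer_id has no match in customers, the customer columns become NULL. Walk through each order:
  - order 1 (Cable): customer_id=NULL, no match -> kept with NULL
  - order 2 (Camera): customer_id=1 -> matches Hank
  - order 3 (Webcam): customer_id=1 -> matches Hank
  - order 4 (Stapler): customer_id=1 -> matches Hank
All 4 rows appear; 1 has NULL customer.

SQL:
SELECT a.product, b.name AS customer
FROM orders a
LEFT JOIN customers b ON a.customer_id = b.id

Result:
product | customer
--------+---------
Cable   | NULL    
Camera  | Hank    
Webcam  | Hank    
Stapler | Hank    


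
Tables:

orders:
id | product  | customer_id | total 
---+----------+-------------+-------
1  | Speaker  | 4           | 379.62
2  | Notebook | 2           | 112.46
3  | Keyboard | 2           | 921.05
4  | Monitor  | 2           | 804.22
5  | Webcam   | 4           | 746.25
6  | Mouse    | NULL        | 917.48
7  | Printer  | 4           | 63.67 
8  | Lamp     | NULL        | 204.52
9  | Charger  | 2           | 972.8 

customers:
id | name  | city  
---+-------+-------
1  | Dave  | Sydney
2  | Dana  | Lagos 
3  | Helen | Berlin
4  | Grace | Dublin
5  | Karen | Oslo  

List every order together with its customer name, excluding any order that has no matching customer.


INNER JOIN keeps only orders rows whose customer_id matches an id in customers. Walk through each order:
  - order 1 (Speaker): customer_id=4 -> matches Grace
  - order 2 (Notebook): customer_id=2 -> matches Dana
  - order 3 (Keyboard): customer_id=2 -> matches Dana
  - order 4 (Monitor): customer_id=2 -> matches Dana
  - order 5 (Webcam): customer_id=4 -> matches Grace
  - order 6 (Mouse): customer_id=NULL, no match -> dropped
  - order 7 (Printer): customer_id=4 -> matches Grace
  - order 8 (Lamp): customer_id=NULL, no match -> dropped
  - order 9 (Charger): customer_id=2 -> matches Dana
So 2 of 9 rows are dropped.

SQL:
SELECT a.product, b.name AS customer
FROM orders a
INNER JOIN customers b ON a.customer_id = b.id

Result:
product  | customer
---------+---------
Speaker  | Grace   
Notebook | Dana    
Keyboard | Dana    
Monitor  | Dana    
Webcam   | Grace   
Printer  | Grace   
Charger  | Dana    


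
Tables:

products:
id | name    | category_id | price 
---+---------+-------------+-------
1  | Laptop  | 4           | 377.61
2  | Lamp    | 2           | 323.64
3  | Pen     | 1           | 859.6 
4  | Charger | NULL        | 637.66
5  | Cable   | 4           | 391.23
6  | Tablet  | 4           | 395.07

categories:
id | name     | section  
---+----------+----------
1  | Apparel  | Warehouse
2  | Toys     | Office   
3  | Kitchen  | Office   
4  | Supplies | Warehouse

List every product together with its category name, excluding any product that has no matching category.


INNER JOIN keeps only products rows whose category_id matches an id in categories. Walk through each product:
  - product 1 (Laptop): category_id=4 -> matches Supplies
  - product 2 (Lamp): category_id=2 -> matches Toys
  - product 3 (Pen): category_id=1 -> matches Apparel
  - product 4 (Charger): category_id=NULL, no match -> dropped
  - product 5 (Cable): category_id=4 -> matches Supplies
  - product 6 (Tablet): category_id=4 -> matches Supplies
So 1 of 6 rows is dropped.

SQL:
SELECT a.name, b.name AS category
FROM products a
INNER JOIN categories b ON a.category_id = b.id

Result:
name   | category
-------+---------
Laptop | Supplies
Lamp   | Toys    
Pen    | Apparel 
Cable  | Supplies
Tablet | Supplies


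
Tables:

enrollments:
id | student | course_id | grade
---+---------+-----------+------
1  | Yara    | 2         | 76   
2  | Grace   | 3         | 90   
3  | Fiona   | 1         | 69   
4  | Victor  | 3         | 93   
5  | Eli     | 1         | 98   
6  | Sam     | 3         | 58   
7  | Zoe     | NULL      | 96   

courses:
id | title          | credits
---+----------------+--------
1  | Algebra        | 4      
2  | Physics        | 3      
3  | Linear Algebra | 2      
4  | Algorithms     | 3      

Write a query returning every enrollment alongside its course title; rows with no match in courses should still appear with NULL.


LEFT JOIN keeps every row from enrollments (the left table); where course_id has no match in courses, the course columns become NULL. Walk through each enrollment:
  - enrollment 1 (Yara): course_id=2 -> matches Physics
  - enrollment 2 (Grace): course_id=3 -> matches Linear Algebra
  - enrollment 3 (Fiona): course_id=1 -> matches Algebra
  - enrollment 4 (Victor): course_id=3 -> matches Linear Algebra
  - enrollment 5 (Eli): course_id=1 -> matches Algebra
  - enrollment 6 (Sam): course_id=3 -> matches Linear Algebra
  - enrollment 7 (Zoe): course_id=NULL, no match -> kept with NULL
All 7 rows appear; 1 has NULL course.

SQL:
SELECT a.student, b.title AS course
FROM enrollments a
LEFT JOIN courses b ON a.course_id = b.id

Result:
student | course        
--------+---------------
Yara    | Physics       
Grace   | Linear Algebra
Fiona   | Algebra       
Victor  | Linear Algebra
Eli     | Algebra       
Sam     | Linear Algebra
Zoe     | NULL          


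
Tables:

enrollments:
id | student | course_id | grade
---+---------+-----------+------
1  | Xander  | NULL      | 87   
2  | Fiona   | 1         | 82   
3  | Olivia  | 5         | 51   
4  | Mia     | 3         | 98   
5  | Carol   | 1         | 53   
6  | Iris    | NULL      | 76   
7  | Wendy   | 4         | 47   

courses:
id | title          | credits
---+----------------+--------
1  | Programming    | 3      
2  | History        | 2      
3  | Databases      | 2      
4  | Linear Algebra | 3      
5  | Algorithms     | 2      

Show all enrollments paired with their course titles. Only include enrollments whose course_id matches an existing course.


INNER JOIN keeps only enrollments rows whose course_id matches an id in courses. Walk through each enrollment:
  - enrollment 1 (Xander): course_id=NULL, no match -> dropped
  - enrollment 2 (Fiona): course_id=1 -> matches Programming
  - enrollment 3 (Olivia): course_id=5 -> matches Algorithms
  - enrollment 4 (Mia): course_id=3 -> matches Databases
  - enrollment 5 (Carol): course_id=1 -> matches Programming
  - enrollment 6 (Iris): course_id=NULL, no match -> dropped
  - enrollment 7 (Wendy): course_id=4 -> matches Linear Algebra
So 2 of 7 rows are dropped.

SQL:
SELECT a.student, b.title AS course
FROM enrollments a
INNER JOIN courses b ON a.course_id = b.id

Result:
student | course        
--------+---------------
Fiona   | Programming   
Olivia  | Algorithms    
Mia     | Databases     
Carol   | Programming   
Wendy   | Linear Algebra


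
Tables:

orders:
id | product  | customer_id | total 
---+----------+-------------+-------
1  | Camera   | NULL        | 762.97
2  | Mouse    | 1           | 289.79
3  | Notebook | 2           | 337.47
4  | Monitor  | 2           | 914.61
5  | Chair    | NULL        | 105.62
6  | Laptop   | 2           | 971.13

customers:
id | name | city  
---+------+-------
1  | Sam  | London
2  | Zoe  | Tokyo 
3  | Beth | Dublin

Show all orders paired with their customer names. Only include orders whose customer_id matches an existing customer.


INNER JOIN keeps only orders rows whose customer_id matches an id in customers. Walk through each order:
  - order 1 (Camera): customer_id=NULL, no match -> dropped
  - order 2 (Mouse): customer_id=1 -> matches Sam
  - order 3 (Notebook): customer_id=2 -> matches Zoe
  - order 4 (Monitor): customer_id=2 -> matches Zoe
  - order 5 (Chair): customer_id=NULL, no match -> dropped
  - order 6 (Laptop): customer_id=2 -> matches Zoe
So 2 of 6 rows are dropped.

SQL:
SELECT a.product, b.name AS customer
FROM orders a
INNER JOIN customers b ON a.customer_id = b.id

Result:
product  | customer
---------+---------
Mouse    | Sam     
Notebook | Zoe     
Monitor  | Zoe     
Laptop   | Zoe     


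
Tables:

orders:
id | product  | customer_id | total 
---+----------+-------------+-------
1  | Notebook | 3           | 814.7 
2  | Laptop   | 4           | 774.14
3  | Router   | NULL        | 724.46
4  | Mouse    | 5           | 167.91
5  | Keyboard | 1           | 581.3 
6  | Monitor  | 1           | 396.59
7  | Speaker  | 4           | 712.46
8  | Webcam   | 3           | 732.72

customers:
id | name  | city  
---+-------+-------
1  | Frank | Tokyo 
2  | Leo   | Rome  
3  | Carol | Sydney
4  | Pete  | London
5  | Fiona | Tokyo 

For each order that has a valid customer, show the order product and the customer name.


INNER JOIN keeps only orders rows whose customer_id matches an id in customers. Walk through each order:
  - order 1 (Notebook): customer_id=3 -> matches Carol
  - order 2 (Laptop): customer_id=4 -> matches Pete
  - order 3 (Router): customer_id=NULL, no match -> dropped
  - order 4 (Mouse): customer_id=5 -> matches Fiona
  - order 5 (Keyboard): customer_id=1 -> matches Frank
  - order 6 (Monitor): customer_id=1 -> matches Frank
  - order 7 (Speaker): customer_id=4 -> matches Pete
  - order 8 (Webcam): customer_id=3 -> matches Carol
So 1 of 8 rows is dropped.

SQL:
SELECT a.product, b.name AS customer
FROM orders a
INNER JOIN customers b ON a.customer_id = b.id

Result:
product  | customer
---------+---------
Notebook | Carol   
Laptop   | Pete    
Mouse    | Fiona   
Keyboard | Frank   
Monitor  | Frank   
Speaker  | Pete    
Webcam   | Carol   


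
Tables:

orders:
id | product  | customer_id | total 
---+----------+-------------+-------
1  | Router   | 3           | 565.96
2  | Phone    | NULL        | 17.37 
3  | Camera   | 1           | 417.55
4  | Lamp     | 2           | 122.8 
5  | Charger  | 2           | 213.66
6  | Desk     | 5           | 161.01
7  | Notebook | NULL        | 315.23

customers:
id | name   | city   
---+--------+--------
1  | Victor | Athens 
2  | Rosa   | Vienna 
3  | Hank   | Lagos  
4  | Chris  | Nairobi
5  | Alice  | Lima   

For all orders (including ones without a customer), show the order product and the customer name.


LEFT JOIN keeps every row from orders (the left table); where customer_id has no match in customers, the customer columns become NULL. Walk through each order:
  - order 1 (Router): customer_id=3 -> matches Hank
  - order 2 (Phone): customer_id=NULL, no match -> kept with NULL
  - order 3 (Camera): customer_id=1 -> matches Victor
  - order 4 (Lamp): customer_id=2 -> matches Rosa
  - order 5 (Charger): customer_id=2 -> matches Rosa
  - order 6 (Desk): customer_id=5 -> matches Alice
  - order 7 (Notebook): customer_id=NULL, no match -> kept with NULL
All 7 rows appear; 2 have NULL customer.

SQL:
SELECT a.product, b.name AS customer
FROM orders a
LEFT JOIN customers b ON a.customer_id = b.id

Result:
product  | customer
---------+---------
Router   | Hank    
Phone    | NULL    
Camera   | Victor  
Lamp     | Rosa    
Charger  | Rosa    
Desk     | Alice   
Notebook | NULL    


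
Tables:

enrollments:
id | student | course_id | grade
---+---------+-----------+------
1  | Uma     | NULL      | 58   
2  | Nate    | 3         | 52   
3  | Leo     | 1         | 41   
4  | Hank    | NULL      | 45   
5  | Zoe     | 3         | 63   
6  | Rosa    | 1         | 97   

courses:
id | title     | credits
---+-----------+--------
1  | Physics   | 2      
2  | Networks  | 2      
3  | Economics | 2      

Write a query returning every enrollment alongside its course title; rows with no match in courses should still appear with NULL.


LEFT JOIN keeps every row from enrollments (the left table); where course_id has no match in courses, the course columns become NULL. Walk through each enrollment:
  - enrollment 1 (Uma): course_id=NULL, no match -> kept with NULL
  - enrollment 2 (Nate): course_id=3 -> matches Economics
  - enrollment 3 (Leo): course_id=1 -> matches Physics
  - enrollment 4 (Hank): course_id=NULL, no match -> kept with NULL
  - enrollment 5 (Zoe): course_id=3 -> matches Economics
  - enrollment 6 (Rosa): course_id=1 -> matches Physics
All 6 rows appear; 2 have NULL course.

SQL:
SELECT a.student, b.title AS course
FROM enrollments a
LEFT JOIN courses b ON a.course_id = b.id

Result:
student | course   
--------+----------
Uma     | NULL     
Nate    | Economics
Leo     | Physics  
Hank    | NULL     
Zoe     | Economics
Rosa    | Physics  


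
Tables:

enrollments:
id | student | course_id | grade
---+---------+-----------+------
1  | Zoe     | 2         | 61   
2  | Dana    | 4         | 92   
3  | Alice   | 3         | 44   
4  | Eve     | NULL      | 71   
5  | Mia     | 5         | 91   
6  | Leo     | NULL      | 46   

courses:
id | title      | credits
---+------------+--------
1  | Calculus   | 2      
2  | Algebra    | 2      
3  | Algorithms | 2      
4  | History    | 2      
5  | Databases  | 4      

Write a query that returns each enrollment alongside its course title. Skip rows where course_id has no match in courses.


INNER JOIN keeps only enrollments rows whose course_id matches an id in courses. Walk through each enrollment:
  - enrollment 1 (Zoe): course_id=2 -> matches Algebra
  - enrollment 2 (Dana): course_id=4 -> matches History
  - enrollment 3 (Alice): course_id=3 -> matches Algorithms
  - enrollment 4 (Eve): course_id=NULL, no match -> dropped
  - enrollment 5 (Mia): course_id=5 -> matches Databases
  - enrollment 6 (Leo): course_id=NULL, no match -> dropped
So 2 of 6 rows are dropped.

SQL:
SELECT a.student, b.title AS course
FROM enrollments a
INNER JOIN courses b ON a.course_id = b.id

Result:
student | course    
--------+-----------
Zoe     | Algebra   
Dana    | History   
Alice   | Algorithms
Mia     | Databases 


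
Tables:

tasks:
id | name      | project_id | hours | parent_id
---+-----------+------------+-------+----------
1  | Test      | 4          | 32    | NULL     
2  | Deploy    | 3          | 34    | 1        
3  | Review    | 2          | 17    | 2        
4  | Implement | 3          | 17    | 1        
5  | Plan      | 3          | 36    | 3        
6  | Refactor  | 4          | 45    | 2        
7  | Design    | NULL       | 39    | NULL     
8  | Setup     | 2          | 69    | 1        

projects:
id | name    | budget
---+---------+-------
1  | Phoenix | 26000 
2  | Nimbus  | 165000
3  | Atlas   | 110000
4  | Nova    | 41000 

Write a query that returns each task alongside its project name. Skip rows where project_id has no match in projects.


INNER JOIN keeps only tasks rows whose project_id matches an id in projects. Walk through each task:
  - task 1 (Test): project_id=4 -> matches Nova
  - task 2 (Deploy): project_id=3 -> matches Atlas
  - task 3 (Review): project_id=2 -> matches Nimbus
  - task 4 (Implement): project_id=3 -> matches Atlas
  - task 5 (Plan): project_id=3 -> matches Atlas
  - task 6 (Refactor): project_id=4 -> matches Nova
  - task 7 (Design): project_id=NULL, no match -> dropped
  - task 8 (Setup): project_id=2 -> matches Nimbus
So 1 of 8 rows is dropped.

SQL:
SELECT a.name, b.name AS project
FROM tasks a
INNER JOIN projects b ON a.project_id = b.id

Result:
name      | project
----------+--------
Test      | Nova   
Deploy    | Atlas  
Review    | Nimbus 
Implement | Atlas  
Plan      | Atlas  
Refactor  | Nova   
Setup     | Nimbus 


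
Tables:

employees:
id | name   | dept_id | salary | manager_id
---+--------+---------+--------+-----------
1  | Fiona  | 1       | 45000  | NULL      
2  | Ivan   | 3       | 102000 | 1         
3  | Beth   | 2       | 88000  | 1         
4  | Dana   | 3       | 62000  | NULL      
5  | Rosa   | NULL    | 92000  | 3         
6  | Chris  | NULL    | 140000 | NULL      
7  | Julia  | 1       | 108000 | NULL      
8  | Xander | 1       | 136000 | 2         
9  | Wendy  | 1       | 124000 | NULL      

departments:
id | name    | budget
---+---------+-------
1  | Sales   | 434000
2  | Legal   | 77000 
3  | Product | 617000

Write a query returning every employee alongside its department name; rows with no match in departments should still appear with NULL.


LEFT JOIN keeps every row from employees (the left table); where dept_id has no match in departments, the department columns become NULL. Walk through each employee:
  - employee 1 (Fiona): dept_id=1 -> matches Sales
  - employee 2 (Ivan): dept_id=3 -> matches Product
  - employee 3 (Beth): dept_id=2 -> matches Legal
  - employee 4 (Dana): dept_id=3 -> matches Product
  - employee 5 (Rosa): dept_id=NULL, no match -> kept with NULL
  - employee 6 (Chris): dept_id=NULL, no match -> kept with NULL
  - employee 7 (Julia): dept_id=1 -> matches Sales
  - employee 8 (Xander): dept_id=1 -> matches Sales
  - employee 9 (Wendy): dept_id=1 -> matches Sales
All 9 rows appear; 2 have NULL department.

SQL:
SELECT a.name, b.name AS department
FROM employees a
LEFT JOIN departments b ON a.dept_id = b.id

Result:
name   | department
-------+-----------
Fiona  | Sales     
Ivan   | Product   
Beth   | Legal     
Dana   | Product   
Rosa   | NULL      
Chris  | NULL      
Julia  | Sales     
Xander | Sales     
Wendy  | Sales     


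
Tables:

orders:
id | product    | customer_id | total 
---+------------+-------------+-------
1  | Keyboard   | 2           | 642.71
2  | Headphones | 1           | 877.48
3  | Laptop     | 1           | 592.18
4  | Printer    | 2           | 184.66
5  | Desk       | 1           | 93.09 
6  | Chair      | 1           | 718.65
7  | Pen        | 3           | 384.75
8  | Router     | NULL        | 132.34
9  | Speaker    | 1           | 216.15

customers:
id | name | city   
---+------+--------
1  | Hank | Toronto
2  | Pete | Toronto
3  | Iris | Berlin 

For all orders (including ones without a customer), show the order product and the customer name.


LEFT JOIN keeps every row from orders (the left table); where customer_id has no match in customers, the customer columns become NULL. Walk through each order:
  - order 1 (Keyboard): customer_id=2 -> matches Pete
  - order 2 (Headphones): customer_id=1 -> matches Hank
  - order 3 (Laptop): customer_id=1 -> matches Hank
  - order 4 (Printer): customer_id=2 -> matches Pete
  - order 5 (Desk): customer_id=1 -> matches Hank
  - order 6 (Chair): customer_id=1 -> matches Hank
  - order 7 (Pen): customer_id=3 -> matches Iris
  - order 8 (Router): customer_id=NULL, no match -> kept with NULL
  - order 9 (Speaker): customer_id=1 -> matches Hank
All 9 rows appear; 1 has NULL customer.

SQL:
SELECT a.product, b.name AS customer
FROM orders a
LEFT JOIN customers b ON a.customer_id = b.id

Result:
product    | customer
-----------+---------
Keyboard   | Pete    
Headphones | Hank    
Laptop     | Hank    
Printer    | Pete    
Desk       | Hank    
Chair      | Hank    
Pen        | Iris    
Router     | NULL    
Speaker    | Hank    


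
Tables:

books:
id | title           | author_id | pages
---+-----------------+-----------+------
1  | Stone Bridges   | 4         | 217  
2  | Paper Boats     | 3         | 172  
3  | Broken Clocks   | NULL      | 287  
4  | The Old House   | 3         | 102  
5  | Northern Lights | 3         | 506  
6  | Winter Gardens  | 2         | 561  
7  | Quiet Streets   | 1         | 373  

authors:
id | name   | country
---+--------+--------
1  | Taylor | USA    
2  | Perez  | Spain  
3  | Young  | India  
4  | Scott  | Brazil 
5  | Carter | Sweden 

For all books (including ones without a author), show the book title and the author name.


LEFT JOIN keeps every row from books (the left table); where author_id has no match in authors, the author columns become NULL. Walk through each book:
  - book 1 (Stone Bridges): author_id=4 -> matches Scott
  - book 2 (Paper Boats): author_id=3 -> matches Young
  - book 3 (Broken Clocks): author_id=NULL, no match -> kept with NULL
  - book 4 (The Old House): author_id=3 -> matches Young
  - book 5 (Northern Lights): author_id=3 -> matches Young
  - book 6 (Winter Gardens): author_id=2 -> matches Perez
  - book 7 (Quiet Streets): author_id=1 -> matches Taylor
All 7 rows appear; 1 has NULL author.

SQL:
SELECT a.title, b.name AS author
FROM books a
LEFT JOIN authors b ON a.author_id = b.id

Result:
title           | author
----------------+-------
Stone Bridges   | Scott 
Paper Boats     | Young 
Broken Clocks   | NULL  
The Old House   | Young 
Northern Lights | Young 
Winter Gardens  | Perez 
Quiet Streets   | Taylor


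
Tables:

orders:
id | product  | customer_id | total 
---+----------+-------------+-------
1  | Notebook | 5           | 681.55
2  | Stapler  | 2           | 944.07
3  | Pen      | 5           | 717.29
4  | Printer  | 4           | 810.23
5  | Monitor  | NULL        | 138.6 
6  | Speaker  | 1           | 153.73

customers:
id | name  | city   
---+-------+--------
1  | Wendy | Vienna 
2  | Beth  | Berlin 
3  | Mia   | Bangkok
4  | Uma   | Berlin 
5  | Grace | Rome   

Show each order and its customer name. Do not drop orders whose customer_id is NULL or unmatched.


LEFT JOIN keeps every row from orders (the left table); where customer_id has no match in customers, the customer columns become NULL. Walk through each order:
  - order 1 (Notebook): customer_id=5 -> matches Grace
  - order 2 (Stapler): customer_id=2 -> matches Beth
  - order 3 (Pen): customer_id=5 -> matches Grace
  - order 4 (Printer): customer_id=4 -> matches Uma
  - order 5 (Monitor): customer_id=NULL, no match -> kept with NULL
  - order 6 (Speaker): customer_id=1 -> matches Wendy
All 6 rows appear; 1 has NULL customer.

SQL:
SELECT a.product, b.name AS customer
FROM orders a
LEFT JOIN customers b ON a.customer_id = b.id

Result:
product  | customer
---------+---------
Notebook | Grace   
Stapler  | Beth    
Pen      | Grace   
Printer  | Uma     
Monitor  | NULL    
Speaker  | Wendy   


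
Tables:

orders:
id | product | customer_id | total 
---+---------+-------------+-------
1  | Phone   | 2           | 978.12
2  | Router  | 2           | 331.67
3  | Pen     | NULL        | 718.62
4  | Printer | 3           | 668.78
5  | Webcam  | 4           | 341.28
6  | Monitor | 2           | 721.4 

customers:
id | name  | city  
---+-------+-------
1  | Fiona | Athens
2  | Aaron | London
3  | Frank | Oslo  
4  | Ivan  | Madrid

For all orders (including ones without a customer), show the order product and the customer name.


LEFT JOIN keeps every row from orders (the left table); where customer_id has no match in customers, the customer columns become NULL. Walk through each order:
  - order 1 (Phone): customer_id=2 -> matches Aaron
  - order 2 (Router): customer_id=2 -> matches Aaron
  - order 3 (Pen): customer_id=NULL, no match -> kept with NULL
  - order 4 (Printer): customer_id=3 -> matches Frank
  - order 5 (Webcam): customer_id=4 -> matches Ivan
  - order 6 (Monitor): customer_id=2 -> matches Aaron
All 6 rows appear; 1 has NULL customer.

SQL:
SELECT a.product, b.name AS customer
FROM orders a
LEFT JOIN customers b ON a.customer_id = b.id

Result:
product | customer
--------+---------
Phone   | Aaron   
Router  | Aaron   
Pen     | NULL    
Printer | Frank   
Webcam  | Ivan    
Monitor | Aaron   


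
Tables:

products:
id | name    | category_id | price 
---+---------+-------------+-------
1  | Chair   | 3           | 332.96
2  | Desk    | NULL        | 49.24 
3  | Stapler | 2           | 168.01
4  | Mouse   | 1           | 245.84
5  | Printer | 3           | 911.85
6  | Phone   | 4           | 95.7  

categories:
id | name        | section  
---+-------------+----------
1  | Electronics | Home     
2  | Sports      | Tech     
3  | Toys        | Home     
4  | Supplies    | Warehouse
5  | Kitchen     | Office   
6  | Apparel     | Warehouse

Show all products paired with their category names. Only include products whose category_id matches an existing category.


INNER JOIN keeps only products rows whose category_id matches an id in categories. Walk through each product:
  - product 1 (Chair): category_id=3 -> matches Toys
  - product 2 (Desk): category_id=NULL, no match -> dropped
  - product 3 (Stapler): category_id=2 -> matches Sports
  - product 4 (Mouse): category_id=1 -> matches Electronics
  - product 5 (Printer): category_id=3 -> matches Toys
  - product 6 (Phone): category_id=4 -> matches Supplies
So 1 of 6 rows is dropped.

SQL:
SELECT a.name, b.name AS category
FROM products a
INNER JOIN categories b ON a.category_id = b.id

Result:
name    | category   
--------+------------
Chair   | Toys       
Stapler | Sports     
Mouse   | Electronics
Printer | Toys       
Phone   | Supplies   


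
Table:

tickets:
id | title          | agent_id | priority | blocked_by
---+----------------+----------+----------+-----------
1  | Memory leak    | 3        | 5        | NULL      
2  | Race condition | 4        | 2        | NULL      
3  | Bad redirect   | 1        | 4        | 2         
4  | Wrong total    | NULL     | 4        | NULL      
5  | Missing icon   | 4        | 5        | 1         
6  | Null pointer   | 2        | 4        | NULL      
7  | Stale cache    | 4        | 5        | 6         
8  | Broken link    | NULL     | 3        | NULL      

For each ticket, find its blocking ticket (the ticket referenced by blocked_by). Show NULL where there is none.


This is a self-join: tickets is joined to a second copy of itself, matching each row's blocked_by to another row's id. Use LEFT JOIN so rows with blocked_by=NULL are kept.
  - ticket 1 (Memory leak): blocked_by=NULL -> NULL
  - ticket 2 (Race condition): blocked_by=NULL -> NULL
  - ticket 3 (Bad redirect): blocked_by=2 -> Race condition
  - ticket 4 (Wrong total): blocked_by=NULL -> NULL
  - ticket 5 (Missing icon): blocked_by=1 -> Memory leak
  - ticket 6 (Null pointer): blocked_by=NULL -> NULL
  - ticket 7 (Stale cache): blocked_by=6 -> Null pointer
  - ticket 8 (Broken link): blocked_by=NULL -> NULL

SQL:
SELECT a.title AS item, b.title AS blocked_by
FROM tickets a
LEFT JOIN tickets b ON a.blocked_by = b.id

Result:
item           | blocked_by    
---------------+---------------
Memory leak    | NULL          
Race condition | NULL          
Bad redirect   | Race condition
Wrong total    | NULL          
Missing icon   | Memory leak   
Null pointer   | NULL          
Stale cache    | Null pointer  
Broken link    | NULL          


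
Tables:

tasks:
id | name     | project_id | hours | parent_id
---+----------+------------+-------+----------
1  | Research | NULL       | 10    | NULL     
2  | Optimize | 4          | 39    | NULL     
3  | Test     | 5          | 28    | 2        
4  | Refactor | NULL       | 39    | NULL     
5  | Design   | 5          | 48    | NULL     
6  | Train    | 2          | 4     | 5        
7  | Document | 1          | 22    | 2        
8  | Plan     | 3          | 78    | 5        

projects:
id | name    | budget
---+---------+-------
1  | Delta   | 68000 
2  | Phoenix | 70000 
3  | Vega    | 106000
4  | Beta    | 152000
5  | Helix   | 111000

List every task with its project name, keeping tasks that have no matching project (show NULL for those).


LEFT JOIN keeps every row from tasks (the left table); where project_id has no match in projects, the project columns become NULL. Walk through each task:
  - task 1 (Research): project_id=NULL, no match -> kept with NULL
  - task 2 (Optimize): project_id=4 -> matches Beta
  - task 3 (Test): project_id=5 -> matches Helix
  - task 4 (Refactor): project_id=NULL, no match -> kept with NULL
  - task 5 (Design): project_id=5 -> matches Helix
  - task 6 (Train): project_id=2 -> matches Phoenix
  - task 7 (Document): project_id=1 -> matches Delta
  - task 8 (Plan): project_id=3 -> matches Vega
All 8 rows appear; 2 have NULL project.

SQL:
SELECT a.name, b.name AS project
FROM tasks a
LEFT JOIN projects b ON a.project_id = b.id

Result:
name     | project
---------+--------
Research | NULL   
Optimize | Beta   
Test     | Helix  
Refactor | NULL   
Design   | Helix  
Train    | Phoenix
Document | Delta  
Plan     | Vega   


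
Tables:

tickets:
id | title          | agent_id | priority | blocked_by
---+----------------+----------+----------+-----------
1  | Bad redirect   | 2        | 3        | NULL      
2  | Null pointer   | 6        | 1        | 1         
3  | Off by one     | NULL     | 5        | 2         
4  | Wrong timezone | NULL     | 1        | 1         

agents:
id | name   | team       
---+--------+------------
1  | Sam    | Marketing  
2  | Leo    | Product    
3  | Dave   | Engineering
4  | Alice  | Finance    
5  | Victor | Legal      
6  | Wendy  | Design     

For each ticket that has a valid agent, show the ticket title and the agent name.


INNER JOIN keeps only tickets rows whose agent_id matches an id in agents. Walk through each ticket:
  - ticket 1 (Bad redirect): agent_id=2 -> matches Leo
  - ticket 2 (Null pointer): agent_id=6 -> matches Wendy
  - ticket 3 (Off by one): agent_id=NULL, no match -> dropped
  - ticket 4 (Wrong timezone): agent_id=NULL, no match -> dropped
So 2 of 4 rows are dropped.

SQL:
SELECT a.title, b.name AS agent
FROM tickets a
INNER JOIN agents b ON a.agent_id = b.id

Result:
title        | agent
-------------+------
Bad redirect | Leo  
Null pointer | Wendy


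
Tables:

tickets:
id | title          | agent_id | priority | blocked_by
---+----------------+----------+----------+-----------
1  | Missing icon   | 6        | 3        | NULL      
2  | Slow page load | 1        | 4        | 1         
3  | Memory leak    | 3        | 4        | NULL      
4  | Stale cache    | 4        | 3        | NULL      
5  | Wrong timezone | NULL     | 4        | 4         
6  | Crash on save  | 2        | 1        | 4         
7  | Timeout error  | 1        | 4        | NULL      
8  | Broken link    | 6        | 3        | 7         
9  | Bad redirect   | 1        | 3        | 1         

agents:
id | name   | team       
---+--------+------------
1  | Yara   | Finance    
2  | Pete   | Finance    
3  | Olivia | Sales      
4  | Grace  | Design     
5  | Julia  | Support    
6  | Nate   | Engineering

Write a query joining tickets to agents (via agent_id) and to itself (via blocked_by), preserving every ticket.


Two LEFT JOINs from the same base table tickets: one to agents via agent_id, one to tickets itself via blocked_by. Both are LEFT so every ticket is preserved.
Match against agents:
  - ticket 1 (Missing icon): agent_id=6 -> matches Nate
  - ticket 2 (Slow page load): agent_id=1 -> matches Yara
  - ticket 3 (Memory leak): agent_id=3 -> matches Olivia
  - ticket 4 (Stale cache): agent_id=4 -> matches Grace
  - ticket 5 (Wrong timezone): agent_id=NULL, no match -> kept with NULL
  - ticket 6 (Crash on save): agent_id=2 -> matches Pete
  - ticket 7 (Timeout error): agent_id=1 -> matches Yara
  - ticket 8 (Broken link): agent_id=6 -> matches Nate
  - ticket 9 (Bad redirect): agent_id=1 -> matches Yara
Match against tickets (self):
  - ticket 1 (Missing icon): blocked_by=NULL -> NULL
  - ticket 2 (Slow page load): blocked_by=1 -> Missing icon
  - ticket 3 (Memory leak): blocked_by=NULL -> NULL
  - ticket 4 (Stale cache): blocked_by=NULL -> NULL
  - ticket 5 (Wrong timezone): blocked_by=4 -> Stale cache
  - ticket 6 (Crash on save): blocked_by=4 -> Stale cache
  - ticket 7 (Timeout error): blocked_by=NULL -> NULL
  - ticket 8 (Broken link): blocked_by=7 -> Timeout error
  - ticket 9 (Bad redirect): blocked_by=1 -> Missing icon

SQL:
SELECT a.title, b.name AS agent, c.title AS blocked_by
FROM tickets a
LEFT JOIN agents b ON a.agent_id = b.id
LEFT JOIN tickets c ON a.blocked_by = c.id

Result:
title          | agent  | blocked_by   
---------------+--------+--------------
Missing icon   | Nate   | NULL         
Slow page load | Yara   | Missing icon 
Memory leak    | Olivia | NULL         
Stale cache    | Grace  | NULL         
Wrong timezone | NULL   | Stale cache  
Crash on save  | Pete   | Stale cache  
Timeout error  | Yara   | NULL         
Broken link    | Nate   | Timeout error
Bad redirect   | Yara   | Missing icon 


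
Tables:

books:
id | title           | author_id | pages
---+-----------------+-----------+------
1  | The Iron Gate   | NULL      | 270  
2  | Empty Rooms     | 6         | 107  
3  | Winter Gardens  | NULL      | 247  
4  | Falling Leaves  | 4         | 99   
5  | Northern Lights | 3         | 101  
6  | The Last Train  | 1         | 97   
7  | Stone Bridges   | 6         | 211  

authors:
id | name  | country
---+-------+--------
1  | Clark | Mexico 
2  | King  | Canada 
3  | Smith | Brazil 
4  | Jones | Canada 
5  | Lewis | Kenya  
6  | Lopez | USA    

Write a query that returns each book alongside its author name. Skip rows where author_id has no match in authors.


INNER JOIN keeps only books rows whose author_id matches an id in authors. Walk through each book:
  - book 1 (The Iron Gate): author_id=NULL, no match -> dropped
  - book 2 (Empty Rooms): author_id=6 -> matches Lopez
  - book 3 (Winter Gardens): author_id=NULL, no match -> dropped
  - book 4 (Falling Leaves): author_id=4 -> matches Jones
  - book 5 (Northern Lights): author_id=3 -> matches Smith
  - book 6 (The Last Train): author_id=1 -> matches Clark
  - book 7 (Stone Bridges): author_id=6 -> matches Lopez
So 2 of 7 rows are dropped.

SQL:
SELECT a.title, b.name AS author
FROM books a
INNER JOIN authors b ON a.author_id = b.id

Result:
title           | author
----------------+-------
Empty Rooms     | Lopez 
Falling Leaves  | Jones 
Northern Lights | Smith 
The Last Train  | Clark 
Stone Bridges   | Lopez 


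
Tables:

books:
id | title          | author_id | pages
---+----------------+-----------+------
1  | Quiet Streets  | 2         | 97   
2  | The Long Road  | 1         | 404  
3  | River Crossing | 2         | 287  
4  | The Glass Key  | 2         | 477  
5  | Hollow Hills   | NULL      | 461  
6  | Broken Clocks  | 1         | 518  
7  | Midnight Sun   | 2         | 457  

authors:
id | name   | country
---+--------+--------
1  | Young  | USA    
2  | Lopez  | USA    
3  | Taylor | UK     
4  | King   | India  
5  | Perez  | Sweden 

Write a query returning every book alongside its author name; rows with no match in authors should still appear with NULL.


LEFT JOIN keeps every row from books (the left table); where author_id has no match in authors, the author columns become NULL. Walk through each book:
  - book 1 (Quiet Streets): author_id=2 -> matches Lopez
  - book 2 (The Long Road): author_id=1 -> matches Young
  - book 3 (River Crossing): author_id=2 -> matches Lopez
  - book 4 (The Glass Key): author_id=2 -> matches Lopez
  - book 5 (Hollow Hills): author_id=NULL, no match -> kept with NULL
  - book 6 (Broken Clocks): author_id=1 -> matches Young
  - book 7 (Midnight Sun): author_id=2 -> matches Lopez
All 7 rows appear; 1 has NULL author.

SQL:
SELECT a.title, b.name AS author
FROM books a
LEFT JOIN authors b ON a.author_id = b.id

Result:
title          | author
---------------+-------
Quiet Streets  | Lopez 
The Long Road  | Young 
River Crossing | Lopez 
The Glass Key  | Lopez 
Hollow Hills   | NULL  
Broken Clocks  | Young 
Midnight Sun   | Lopez 


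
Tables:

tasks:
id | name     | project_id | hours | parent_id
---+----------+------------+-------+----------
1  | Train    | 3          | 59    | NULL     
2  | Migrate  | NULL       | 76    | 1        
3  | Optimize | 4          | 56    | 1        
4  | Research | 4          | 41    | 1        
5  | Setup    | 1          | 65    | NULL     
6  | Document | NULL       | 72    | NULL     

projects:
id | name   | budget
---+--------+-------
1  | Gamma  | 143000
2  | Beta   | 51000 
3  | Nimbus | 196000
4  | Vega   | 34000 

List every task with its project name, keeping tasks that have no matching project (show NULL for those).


LEFT JOIN keeps every row from tasks (the left table); where project_id has no match in projects, the project columns become NULL. Walk through each task:
  - task 1 (Train): project_id=3 -> matches Nimbus
  - task 2 (Migrate): project_id=NULL, no match -> kept with NULL
  - task 3 (Optimize): project_id=4 -> matches Vega
  - task 4 (Research): project_id=4 -> matches Vega
  - task 5 (Setup): project_id=1 -> matches Gamma
  - task 6 (Document): project_id=NULL, no match -> kept with NULL
All 6 rows appear; 2 have NULL project.

SQL:
SELECT a.name, b.name AS project
FROM tasks a
LEFT JOIN projects b ON a.project_id = b.id

Result:
name     | project
---------+--------
Train    | Nimbus 
Migrate  | NULL   
Optimize | Vega   
Research | Vega   
Setup    | Gamma  
Document | NULL   


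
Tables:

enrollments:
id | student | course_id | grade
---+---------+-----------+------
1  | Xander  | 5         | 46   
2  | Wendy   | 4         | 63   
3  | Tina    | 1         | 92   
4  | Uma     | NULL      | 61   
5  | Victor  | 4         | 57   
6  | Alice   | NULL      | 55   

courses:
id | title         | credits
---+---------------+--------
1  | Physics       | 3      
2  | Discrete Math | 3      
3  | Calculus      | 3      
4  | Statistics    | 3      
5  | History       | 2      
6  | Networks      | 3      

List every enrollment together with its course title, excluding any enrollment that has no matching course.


INNER JOIN keeps only enrollments rows whose course_id matches an id in courses. Walk through each enrollment:
  - enrollment 1 (Xander): course_id=5 -> matches History
  - enrollment 2 (Wendy): course_id=4 -> matches Statistics
  - enrollment 3 (Tina): course_id=1 -> matches Physics
  - enrollment 4 (Uma): course_id=NULL, no match -> dropped
  - enrollment 5 (Victor): course_id=4 -> matches Statistics
  - enrollment 6 (Alice): course_id=NULL, no match -> dropped
So 2 of 6 rows are dropped.

SQL:
SELECT a.student, b.title AS course
FROM enrollments a
INNER JOIN courses b ON a.course_id = b.id

Result:
student | course    
--------+-----------
Xander  | History   
Wendy   | Statistics
Tina    | Physics   
Victor  | Statistics


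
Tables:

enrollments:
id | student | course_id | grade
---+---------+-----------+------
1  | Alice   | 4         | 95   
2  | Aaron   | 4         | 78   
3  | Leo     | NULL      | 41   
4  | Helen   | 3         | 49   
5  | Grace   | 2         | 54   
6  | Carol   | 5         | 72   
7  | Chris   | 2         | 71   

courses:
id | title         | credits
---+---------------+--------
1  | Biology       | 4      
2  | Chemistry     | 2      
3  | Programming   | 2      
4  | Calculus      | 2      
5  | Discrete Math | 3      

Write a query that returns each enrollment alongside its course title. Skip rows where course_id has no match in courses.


INNER JOIN keeps only enrollments rows whose course_id matches an id in courses. Walk through each enrollment:
  - enrollment 1 (Alice): course_id=4 -> matches Calculus
  - enrollment 2 (Aaron): course_id=4 -> matches Calculus
  - enrollment 3 (Leo): course_id=NULL, no match -> dropped
  - enrollment 4 (Helen): course_id=3 -> matches Programming
  - enrollment 5 (Grace): course_id=2 -> matches Chemistry
  - enrollment 6 (Carol): course_id=5 -> matches Discrete Math
  - enrollment 7 (Chris): course_id=2 -> matches Chemistry
So 1 of 7 rows is dropped.

SQL:
SELECT a.student, b.title AS course
FROM enrollments a
INNER JOIN courses b ON a.course_id = b.id

Result:
student | course       
--------+--------------
Alice   | Calculus     
Aaron   | Calculus     
Helen   | Programming  
Grace   | Chemistry    
Carol   | Discrete Math
Chris   | Chemistry    


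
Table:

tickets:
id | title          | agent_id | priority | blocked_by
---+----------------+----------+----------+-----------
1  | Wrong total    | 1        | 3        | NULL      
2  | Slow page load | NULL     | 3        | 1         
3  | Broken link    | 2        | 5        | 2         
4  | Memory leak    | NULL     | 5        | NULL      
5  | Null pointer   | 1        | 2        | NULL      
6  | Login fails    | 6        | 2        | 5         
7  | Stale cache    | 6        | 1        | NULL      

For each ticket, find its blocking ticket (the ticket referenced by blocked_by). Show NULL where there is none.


This is a self-join: tickets is joined to a second copy of itself, matching each row's blocked_by to another row's id. Use LEFT JOIN so rows with blocked_by=NULL are kept.
  - ticket 1 (Wrong total): blocked_by=NULL -> NULL
  - ticket 2 (Slow page load): blocked_by=1 -> Wrong total
  - ticket 3 (Broken link): blocked_by=2 -> Slow page load
  - ticket 4 (Memory leak): blocked_by=NULL -> NULL
  - ticket 5 (Null pointer): blocked_by=NULL -> NULL
  - ticket 6 (Login fails): blocked_by=5 -> Null pointer
  - ticket 7 (Stale cache): blocked_by=NULL -> NULL

SQL:
SELECT a.title AS item, b.title AS blocked_by
FROM tickets a
LEFT JOIN tickets b ON a.blocked_by = b.id

Result:
item           | blocked_by    
---------------+---------------
Wrong total    | NULL          
Slow page load | Wrong total   
Broken link    | Slow page load
Memory leak    | NULL          
Null pointer   | NULL          
Login fails    | Null pointer  
Stale cache    | NULL          
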